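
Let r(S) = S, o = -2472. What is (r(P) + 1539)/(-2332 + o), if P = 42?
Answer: -1581/4804 ≈ -0.32910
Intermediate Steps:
(r(P) + 1539)/(-2332 + o) = (42 + 1539)/(-2332 - 2472) = 1581/(-4804) = 1581*(-1/4804) = -1581/4804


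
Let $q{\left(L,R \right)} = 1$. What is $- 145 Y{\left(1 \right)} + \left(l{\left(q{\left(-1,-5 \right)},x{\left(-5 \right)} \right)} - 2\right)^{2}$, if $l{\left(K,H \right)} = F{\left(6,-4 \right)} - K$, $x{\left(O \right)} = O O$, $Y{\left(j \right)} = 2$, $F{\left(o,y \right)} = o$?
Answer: $-281$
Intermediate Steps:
$x{\left(O \right)} = O^{2}$
$l{\left(K,H \right)} = 6 - K$
$- 145 Y{\left(1 \right)} + \left(l{\left(q{\left(-1,-5 \right)},x{\left(-5 \right)} \right)} - 2\right)^{2} = \left(-145\right) 2 + \left(\left(6 - 1\right) - 2\right)^{2} = -290 + \left(\left(6 - 1\right) - 2\right)^{2} = -290 + \left(5 - 2\right)^{2} = -290 + 3^{2} = -290 + 9 = -281$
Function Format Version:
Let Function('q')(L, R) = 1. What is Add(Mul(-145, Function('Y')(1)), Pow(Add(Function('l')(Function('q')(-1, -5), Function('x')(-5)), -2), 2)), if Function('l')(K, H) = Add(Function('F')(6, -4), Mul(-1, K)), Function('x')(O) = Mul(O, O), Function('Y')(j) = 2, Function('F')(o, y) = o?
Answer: -281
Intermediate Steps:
Function('x')(O) = Pow(O, 2)
Function('l')(K, H) = Add(6, Mul(-1, K))
Add(Mul(-145, Function('Y')(1)), Pow(Add(Function('l')(Function('q')(-1, -5), Function('x')(-5)), -2), 2)) = Add(Mul(-145, 2), Pow(Add(Add(6, Mul(-1, 1)), -2), 2)) = Add(-290, Pow(Add(Add(6, -1), -2), 2)) = Add(-290, Pow(Add(5, -2), 2)) = Add(-290, Pow(3, 2)) = Add(-290, 9) = -281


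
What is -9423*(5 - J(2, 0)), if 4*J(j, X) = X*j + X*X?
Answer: -47115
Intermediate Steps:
J(j, X) = X²/4 + X*j/4 (J(j, X) = (X*j + X*X)/4 = (X*j + X²)/4 = (X² + X*j)/4 = X²/4 + X*j/4)
-9423*(5 - J(2, 0)) = -9423*(5 - 0*(0 + 2)/4) = -9423*(5 - 0*2/4) = -9423*(5 - 1*0) = -9423*(5 + 0) = -9423*5 = -1*47115 = -47115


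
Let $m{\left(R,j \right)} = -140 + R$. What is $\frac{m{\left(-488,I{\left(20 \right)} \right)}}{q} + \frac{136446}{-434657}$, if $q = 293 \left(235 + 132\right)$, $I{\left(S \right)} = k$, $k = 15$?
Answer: $- \frac{14945139422}{46739101867} \approx -0.31976$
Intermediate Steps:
$I{\left(S \right)} = 15$
$q = 107531$ ($q = 293 \cdot 367 = 107531$)
$\frac{m{\left(-488,I{\left(20 \right)} \right)}}{q} + \frac{136446}{-434657} = \frac{-140 - 488}{107531} + \frac{136446}{-434657} = \left(-628\right) \frac{1}{107531} + 136446 \left(- \frac{1}{434657}\right) = - \frac{628}{107531} - \frac{136446}{434657} = - \frac{14945139422}{46739101867}$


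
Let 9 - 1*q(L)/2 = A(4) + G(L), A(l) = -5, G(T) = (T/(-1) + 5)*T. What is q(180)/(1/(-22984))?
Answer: -1448635552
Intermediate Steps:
G(T) = T*(5 - T) (G(T) = (T*(-1) + 5)*T = (-T + 5)*T = (5 - T)*T = T*(5 - T))
q(L) = 28 - 2*L*(5 - L) (q(L) = 18 - 2*(-5 + L*(5 - L)) = 18 + (10 - 2*L*(5 - L)) = 28 - 2*L*(5 - L))
q(180)/(1/(-22984)) = (28 + 2*180*(-5 + 180))/(1/(-22984)) = (28 + 2*180*175)/(-1/22984) = (28 + 63000)*(-22984) = 63028*(-22984) = -1448635552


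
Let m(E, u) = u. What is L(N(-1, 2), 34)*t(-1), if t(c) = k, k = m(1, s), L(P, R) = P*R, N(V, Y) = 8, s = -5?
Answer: -1360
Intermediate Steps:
k = -5
t(c) = -5
L(N(-1, 2), 34)*t(-1) = (8*34)*(-5) = 272*(-5) = -1360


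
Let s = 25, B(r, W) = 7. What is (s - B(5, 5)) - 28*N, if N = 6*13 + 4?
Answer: -2278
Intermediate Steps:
N = 82 (N = 78 + 4 = 82)
(s - B(5, 5)) - 28*N = (25 - 1*7) - 28*82 = (25 - 7) - 2296 = 18 - 2296 = -2278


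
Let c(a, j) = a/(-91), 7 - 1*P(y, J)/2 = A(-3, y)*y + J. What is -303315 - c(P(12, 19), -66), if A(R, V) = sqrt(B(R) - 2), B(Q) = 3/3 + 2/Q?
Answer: -27601689/91 - 8*I*sqrt(15)/91 ≈ -3.0332e+5 - 0.34048*I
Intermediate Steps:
B(Q) = 1 + 2/Q (B(Q) = 3*(1/3) + 2/Q = 1 + 2/Q)
A(R, V) = sqrt(-2 + (2 + R)/R) (A(R, V) = sqrt((2 + R)/R - 2) = sqrt(-2 + (2 + R)/R))
P(y, J) = 14 - 2*J - 2*I*y*sqrt(15)/3 (P(y, J) = 14 - 2*(sqrt((2 - 1*(-3))/(-3))*y + J) = 14 - 2*(sqrt(-(2 + 3)/3)*y + J) = 14 - 2*(sqrt(-1/3*5)*y + J) = 14 - 2*(sqrt(-5/3)*y + J) = 14 - 2*((I*sqrt(15)/3)*y + J) = 14 - 2*(I*y*sqrt(15)/3 + J) = 14 - 2*(J + I*y*sqrt(15)/3) = 14 + (-2*J - 2*I*y*sqrt(15)/3) = 14 - 2*J - 2*I*y*sqrt(15)/3)
c(a, j) = -a/91 (c(a, j) = a*(-1/91) = -a/91)
-303315 - c(P(12, 19), -66) = -303315 - (-1)*(14 - 2*19 - 2/3*I*12*sqrt(15))/91 = -303315 - (-1)*(14 - 38 - 8*I*sqrt(15))/91 = -303315 - (-1)*(-24 - 8*I*sqrt(15))/91 = -303315 - (24/91 + 8*I*sqrt(15)/91) = -303315 + (-24/91 - 8*I*sqrt(15)/91) = -27601689/91 - 8*I*sqrt(15)/91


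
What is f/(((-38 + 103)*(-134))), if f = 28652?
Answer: -1102/335 ≈ -3.2896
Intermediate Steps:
f/(((-38 + 103)*(-134))) = 28652/(((-38 + 103)*(-134))) = 28652/((65*(-134))) = 28652/(-8710) = 28652*(-1/8710) = -1102/335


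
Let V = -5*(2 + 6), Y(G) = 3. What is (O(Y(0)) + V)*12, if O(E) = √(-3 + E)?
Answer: -480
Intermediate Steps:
V = -40 (V = -5*8 = -40)
(O(Y(0)) + V)*12 = (√(-3 + 3) - 40)*12 = (√0 - 40)*12 = (0 - 40)*12 = -40*12 = -480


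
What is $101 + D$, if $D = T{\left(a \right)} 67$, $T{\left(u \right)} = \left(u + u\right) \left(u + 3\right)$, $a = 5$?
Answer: $5461$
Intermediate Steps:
$T{\left(u \right)} = 2 u \left(3 + u\right)$
$D = 5360$ ($D = 2 \cdot 5 \left(3 + 5\right) 67 = 2 \cdot 5 \cdot 8 \cdot 67 = 80 \cdot 67 = 5360$)
$101 + D = 101 + 5360 = 5461$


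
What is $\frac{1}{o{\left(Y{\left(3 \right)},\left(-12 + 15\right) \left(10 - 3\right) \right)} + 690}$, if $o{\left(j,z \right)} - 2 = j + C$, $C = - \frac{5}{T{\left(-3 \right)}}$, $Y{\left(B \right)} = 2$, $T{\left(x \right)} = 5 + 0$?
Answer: $\frac{1}{693} \approx 0.001443$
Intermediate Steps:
$T{\left(x \right)} = 5$
$C = -1$ ($C = - \frac{5}{5} = \left(-5\right) \frac{1}{5} = -1$)
$o{\left(j,z \right)} = 1 + j$ ($o{\left(j,z \right)} = 2 + \left(j - 1\right) = 2 + \left(-1 + j\right) = 1 + j$)
$\frac{1}{o{\left(Y{\left(3 \right)},\left(-12 + 15\right) \left(10 - 3\right) \right)} + 690} = \frac{1}{\left(1 + 2\right) + 690} = \frac{1}{3 + 690} = \frac{1}{693}$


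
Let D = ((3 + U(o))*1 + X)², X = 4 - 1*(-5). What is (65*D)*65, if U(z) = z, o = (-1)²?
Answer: 714025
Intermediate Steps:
o = 1
X = 9 (X = 4 + 5 = 9)
D = 169 (D = ((3 + 1)*1 + 9)² = (4*1 + 9)² = (4 + 9)² = 13² = 169)
(65*D)*65 = (65*169)*65 = 10985*65 = 714025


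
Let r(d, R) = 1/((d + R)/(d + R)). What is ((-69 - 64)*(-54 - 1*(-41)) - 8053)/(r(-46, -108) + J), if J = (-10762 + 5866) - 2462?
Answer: 6324/7357 ≈ 0.85959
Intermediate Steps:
J = -7358 (J = -4896 - 2462 = -7358)
r(d, R) = 1 (r(d, R) = 1/((R + d)/(R + d)) = 1/1 = 1)
((-69 - 64)*(-54 - 1*(-41)) - 8053)/(r(-46, -108) + J) = ((-69 - 64)*(-54 - 1*(-41)) - 8053)/(1 - 7358) = (-133*(-54 + 41) - 8053)/(-7357) = (-133*(-13) - 8053)*(-1/7357) = (1729 - 8053)*(-1/7357) = -6324*(-1/7357) = 6324/7357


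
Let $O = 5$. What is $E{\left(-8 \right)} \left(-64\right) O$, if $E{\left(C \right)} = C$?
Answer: $2560$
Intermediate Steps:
$E{\left(-8 \right)} \left(-64\right) O = \left(-8\right) \left(-64\right) 5 = 512 \cdot 5 = 2560$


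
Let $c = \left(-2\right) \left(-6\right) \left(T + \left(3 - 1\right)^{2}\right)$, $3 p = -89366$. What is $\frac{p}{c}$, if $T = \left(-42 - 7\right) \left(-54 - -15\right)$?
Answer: $- \frac{44683}{34470} \approx -1.2963$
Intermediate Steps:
$p = - \frac{89366}{3}$ ($p = \frac{1}{3} \left(-89366\right) = - \frac{89366}{3} \approx -29789.0$)
$T = 1911$ ($T = - 49 \left(-54 + \left(-7 + 22\right)\right) = - 49 \left(-54 + 15\right) = \left(-49\right) \left(-39\right) = 1911$)
$c = 22980$ ($c = \left(-2\right) \left(-6\right) \left(1911 + \left(3 - 1\right)^{2}\right) = 12 \left(1911 + 2^{2}\right) = 12 \left(1911 + 4\right) = 12 \cdot 1915 = 22980$)
$\frac{p}{c} = - \frac{89366}{3 \cdot 22980} = \left(- \frac{89366}{3}\right) \frac{1}{22980} = - \frac{44683}{34470}$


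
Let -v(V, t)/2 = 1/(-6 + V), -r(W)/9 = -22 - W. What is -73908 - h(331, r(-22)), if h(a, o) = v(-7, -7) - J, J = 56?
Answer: -960078/13 ≈ -73852.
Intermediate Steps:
r(W) = 198 + 9*W (r(W) = -9*(-22 - W) = 198 + 9*W)
v(V, t) = -2/(-6 + V)
h(a, o) = -726/13 (h(a, o) = -2/(-6 - 7) - 1*56 = -2/(-13) - 56 = -2*(-1/13) - 56 = 2/13 - 56 = -726/13)
-73908 - h(331, r(-22)) = -73908 - 1*(-726/13) = -73908 + 726/13 = -960078/13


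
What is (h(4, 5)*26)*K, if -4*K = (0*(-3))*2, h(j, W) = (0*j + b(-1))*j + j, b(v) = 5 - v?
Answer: 0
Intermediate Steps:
h(j, W) = 7*j (h(j, W) = (0*j + (5 - 1*(-1)))*j + j = (0 + (5 + 1))*j + j = (0 + 6)*j + j = 6*j + j = 7*j)
K = 0 (K = -0*(-3)*2/4 = -0*2 = -¼*0 = 0)
(h(4, 5)*26)*K = ((7*4)*26)*0 = (28*26)*0 = 728*0 = 0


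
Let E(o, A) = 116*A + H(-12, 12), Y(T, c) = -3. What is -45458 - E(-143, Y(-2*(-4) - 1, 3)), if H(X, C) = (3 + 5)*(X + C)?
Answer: -45110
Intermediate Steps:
H(X, C) = 8*C + 8*X (H(X, C) = 8*(C + X) = 8*C + 8*X)
E(o, A) = 116*A (E(o, A) = 116*A + (8*12 + 8*(-12)) = 116*A + (96 - 96) = 116*A + 0 = 116*A)
-45458 - E(-143, Y(-2*(-4) - 1, 3)) = -45458 - 116*(-3) = -45458 - 1*(-348) = -45458 + 348 = -45110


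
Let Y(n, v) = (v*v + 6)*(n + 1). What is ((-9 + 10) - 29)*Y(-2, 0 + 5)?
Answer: 868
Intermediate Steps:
Y(n, v) = (1 + n)*(6 + v**2) (Y(n, v) = (v**2 + 6)*(1 + n) = (6 + v**2)*(1 + n) = (1 + n)*(6 + v**2))
((-9 + 10) - 29)*Y(-2, 0 + 5) = ((-9 + 10) - 29)*(6 + (0 + 5)**2 + 6*(-2) - 2*(0 + 5)**2) = (1 - 29)*(6 + 5**2 - 12 - 2*5**2) = -28*(6 + 25 - 12 - 2*25) = -28*(6 + 25 - 12 - 50) = -28*(-31) = 868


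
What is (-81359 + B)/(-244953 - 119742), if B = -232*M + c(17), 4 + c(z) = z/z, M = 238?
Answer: 45526/121565 ≈ 0.37450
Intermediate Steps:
c(z) = -3 (c(z) = -4 + z/z = -4 + 1 = -3)
B = -55219 (B = -232*238 - 3 = -55216 - 3 = -55219)
(-81359 + B)/(-244953 - 119742) = (-81359 - 55219)/(-244953 - 119742) = -136578/(-364695) = -136578*(-1/364695) = 45526/121565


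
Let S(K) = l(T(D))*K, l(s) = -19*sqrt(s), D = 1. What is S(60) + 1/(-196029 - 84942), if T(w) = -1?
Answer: -1/280971 - 1140*I ≈ -3.5591e-6 - 1140.0*I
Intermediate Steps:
S(K) = -19*I*K (S(K) = (-19*I)*K = -19*I*K)
S(60) + 1/(-196029 - 84942) = -19*I*60 + 1/(-196029 - 84942) = -1140*I + 1/(-280971) = -1140*I - 1/280971 = -1/280971 - 1140*I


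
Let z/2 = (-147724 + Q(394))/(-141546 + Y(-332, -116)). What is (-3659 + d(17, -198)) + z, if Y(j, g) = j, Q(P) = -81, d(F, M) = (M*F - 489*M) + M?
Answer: 6356211266/70939 ≈ 89601.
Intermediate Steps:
d(F, M) = -488*M + F*M (d(F, M) = (F*M - 489*M) + M = (-489*M + F*M) + M = -488*M + F*M)
z = 147805/70939 (z = 2*((-147724 - 81)/(-141546 - 332)) = 2*(-147805/(-141878)) = 2*(-147805*(-1/141878)) = 2*(147805/141878) = 147805/70939 ≈ 2.0835)
(-3659 + d(17, -198)) + z = (-3659 - 198*(-488 + 17)) + 147805/70939 = (-3659 - 198*(-471)) + 147805/70939 = (-3659 + 93258) + 147805/70939 = 89599 + 147805/70939 = 6356211266/70939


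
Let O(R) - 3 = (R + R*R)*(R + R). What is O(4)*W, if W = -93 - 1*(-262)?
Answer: 27547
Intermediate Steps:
W = 169 (W = -93 + 262 = 169)
O(R) = 3 + 2*R*(R + R²) (O(R) = 3 + (R + R*R)*(R + R) = 3 + (R + R²)*(2*R) = 3 + 2*R*(R + R²))
O(4)*W = (3 + 2*4² + 2*4³)*169 = (3 + 2*16 + 2*64)*169 = (3 + 32 + 128)*169 = 163*169 = 27547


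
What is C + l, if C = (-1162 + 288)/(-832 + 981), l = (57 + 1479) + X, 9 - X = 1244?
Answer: 43975/149 ≈ 295.13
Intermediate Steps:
X = -1235 (X = 9 - 1*1244 = 9 - 1244 = -1235)
l = 301 (l = (57 + 1479) - 1235 = 1536 - 1235 = 301)
C = -874/149 ≈ -5.8658
C + l = -874/149 + 301 = 43975/149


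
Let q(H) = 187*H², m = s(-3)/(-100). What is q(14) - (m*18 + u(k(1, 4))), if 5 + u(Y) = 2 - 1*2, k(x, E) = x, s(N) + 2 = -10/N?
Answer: 916431/25 ≈ 36657.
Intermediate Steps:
s(N) = -2 - 10/N
u(Y) = -5 (u(Y) = -5 + (2 - 1*2) = -5 + (2 - 2) = -5 + 0 = -5)
m = -1/75 (m = (-2 - 10/(-3))/(-100) = (-2 - 10*(-⅓))*(-1/100) = (-2 + 10/3)*(-1/100) = (4/3)*(-1/100) = -1/75 ≈ -0.013333)
q(14) - (m*18 + u(k(1, 4))) = 187*14² - (-1/75*18 - 5) = 187*196 - (-6/25 - 5) = 36652 - 1*(-131/25) = 36652 + 131/25 = 916431/25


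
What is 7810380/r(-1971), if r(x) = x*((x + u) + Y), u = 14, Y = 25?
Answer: 216955/105777 ≈ 2.0511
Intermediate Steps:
r(x) = x*(39 + x) (r(x) = x*((x + 14) + 25) = x*((14 + x) + 25) = x*(39 + x))
7810380/r(-1971) = 7810380/((-1971*(39 - 1971))) = 7810380/((-1971*(-1932))) = 7810380/3807972 = 7810380*(1/3807972) = 216955/105777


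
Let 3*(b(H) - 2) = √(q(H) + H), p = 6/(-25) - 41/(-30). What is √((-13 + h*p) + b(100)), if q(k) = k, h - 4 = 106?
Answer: √(25410 + 750*√2)/15 ≈ 10.847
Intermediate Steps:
h = 110 (h = 4 + 106 = 110)
p = 169/150 (p = 6*(-1/25) - 41*(-1/30) = -6/25 + 41/30 = 169/150 ≈ 1.1267)
b(H) = 2 + √2*√H/3 (b(H) = 2 + √(H + H)/3 = 2 + √(2*H)/3 = 2 + (√2*√H)/3 = 2 + √2*√H/3)
√((-13 + h*p) + b(100)) = √((-13 + 110*(169/150)) + (2 + √2*√100/3)) = √((-13 + 1859/15) + (2 + (⅓)*√2*10)) = √(1664/15 + (2 + 10*√2/3)) = √(1694/15 + 10*√2/3)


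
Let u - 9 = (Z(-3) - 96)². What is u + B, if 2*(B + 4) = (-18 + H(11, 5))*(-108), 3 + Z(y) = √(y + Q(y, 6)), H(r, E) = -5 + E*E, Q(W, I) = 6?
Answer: 9701 - 198*√3 ≈ 9358.0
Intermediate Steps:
H(r, E) = -5 + E²
Z(y) = -3 + √(6 + y) (Z(y) = -3 + √(y + 6) = -3 + √(6 + y))
u = 9 + (-99 + √3)² (u = 9 + ((-3 + √(6 - 3)) - 96)² = 9 + ((-3 + √3) - 96)² = 9 + (-99 + √3)² ≈ 9470.0)
B = -112 (B = -4 + ((-18 + (-5 + 5²))*(-108))/2 = -4 + ((-18 + (-5 + 25))*(-108))/2 = -4 + ((-18 + 20)*(-108))/2 = -4 + (2*(-108))/2 = -4 + (½)*(-216) = -4 - 108 = -112)
u + B = (9813 - 198*√3) - 112 = 9701 - 198*√3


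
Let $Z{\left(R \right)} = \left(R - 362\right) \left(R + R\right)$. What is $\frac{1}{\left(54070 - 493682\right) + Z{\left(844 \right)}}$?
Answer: $\frac{1}{374004} \approx 2.6738 \cdot 10^{-6}$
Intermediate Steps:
$Z{\left(R \right)} = 2 R \left(-362 + R\right)$ ($Z{\left(R \right)} = \left(-362 + R\right) 2 R = 2 R \left(-362 + R\right)$)
$\frac{1}{\left(54070 - 493682\right) + Z{\left(844 \right)}} = \frac{1}{\left(54070 - 493682\right) + 2 \cdot 844 \left(-362 + 844\right)} = \frac{1}{-439612 + 2 \cdot 844 \cdot 482} = \frac{1}{-439612 + 813616} = \frac{1}{374004}$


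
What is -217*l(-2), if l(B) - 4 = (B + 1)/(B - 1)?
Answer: -2821/3 ≈ -940.33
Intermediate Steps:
l(B) = 4 + (1 + B)/(-1 + B) (l(B) = 4 + (B + 1)/(B - 1) = 4 + (1 + B)/(-1 + B))
-217*l(-2) = -217*(-3 + 5*(-2))/(-1 - 2) = -217*(-3 - 10)/(-3) = -(-217)*(-13)/3 = -217*13/3 = -2821/3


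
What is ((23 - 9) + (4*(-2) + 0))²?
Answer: 36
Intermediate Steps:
((23 - 9) + (4*(-2) + 0))² = (14 + (-8 + 0))² = (14 - 8)² = 6² = 36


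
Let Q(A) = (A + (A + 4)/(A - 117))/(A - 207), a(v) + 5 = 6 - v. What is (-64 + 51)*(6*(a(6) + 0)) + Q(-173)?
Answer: 43028001/110200 ≈ 390.45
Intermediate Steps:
a(v) = 1 - v (a(v) = -5 + (6 - v) = 1 - v)
Q(A) = (A + (4 + A)/(-117 + A))/(-207 + A)
(-64 + 51)*(6*(a(6) + 0)) + Q(-173) = (-64 + 51)*(6*((1 - 1*6) + 0)) + (4 + (-173)² - 116*(-173))/(24219 + (-173)² - 324*(-173)) = -78*((1 - 6) + 0) + (4 + 29929 + 20068)/(24219 + 29929 + 56052) = -78*(-5 + 0) + 50001/110200 = -78*(-5) + (1/110200)*50001 = -13*(-30) + 50001/110200 = 390 + 50001/110200 = 43028001/110200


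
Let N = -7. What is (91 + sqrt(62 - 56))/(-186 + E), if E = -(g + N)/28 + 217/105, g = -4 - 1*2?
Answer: -38220/77057 - 420*sqrt(6)/77057 ≈ -0.50935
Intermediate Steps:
g = -6 (g = -4 - 2 = -6)
E = 1063/420 (E = -(-6 - 7)/28 + 217/105 = -1*(-13)*(1/28) + 217*(1/105) = 13*(1/28) + 31/15 = 13/28 + 31/15 = 1063/420 ≈ 2.5310)
(91 + sqrt(62 - 56))/(-186 + E) = (91 + sqrt(62 - 56))/(-186 + 1063/420) = (91 + sqrt(6))/(-77057/420) = (91 + sqrt(6))*(-420/77057) = -38220/77057 - 420*sqrt(6)/77057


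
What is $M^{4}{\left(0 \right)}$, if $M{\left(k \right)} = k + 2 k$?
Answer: $0$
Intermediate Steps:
$M{\left(k \right)} = 3 k$
$M^{4}{\left(0 \right)} = \left(3 \cdot 0\right)^{4} = 0^{4} = 0$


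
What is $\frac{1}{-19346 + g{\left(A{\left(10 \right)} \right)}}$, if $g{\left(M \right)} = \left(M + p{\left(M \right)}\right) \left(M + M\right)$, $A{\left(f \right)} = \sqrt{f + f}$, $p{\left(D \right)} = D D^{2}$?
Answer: $- \frac{1}{18506} \approx -5.4036 \cdot 10^{-5}$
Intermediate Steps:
$p{\left(D \right)} = D^{3}$
$A{\left(f \right)} = \sqrt{2} \sqrt{f}$ ($A{\left(f \right)} = \sqrt{2 f} = \sqrt{2} \sqrt{f}$)
$g{\left(M \right)} = 2 M \left(M + M^{3}\right)$ ($g{\left(M \right)} = \left(M + M^{3}\right) \left(M + M\right) = \left(M + M^{3}\right) 2 M = 2 M \left(M + M^{3}\right)$)
$\frac{1}{-19346 + g{\left(A{\left(10 \right)} \right)}} = \frac{1}{-19346 + 2 \left(\sqrt{2} \sqrt{10}\right)^{2} \left(1 + \left(\sqrt{2} \sqrt{10}\right)^{2}\right)} = \frac{1}{-19346 + 2 \left(2 \sqrt{5}\right)^{2} \left(1 + \left(2 \sqrt{5}\right)^{2}\right)} = \frac{1}{-19346 + 2 \cdot 20 \left(1 + 20\right)} = \frac{1}{-19346 + 2 \cdot 20 \cdot 21} = \frac{1}{-19346 + 840} = \frac{1}{-18506} = - \frac{1}{18506}$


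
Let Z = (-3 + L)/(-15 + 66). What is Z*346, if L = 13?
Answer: 3460/51 ≈ 67.843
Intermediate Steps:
Z = 10/51 (Z = (-3 + 13)/(-15 + 66) = 10/51 ≈ 0.19608)
Z*346 = (10/51)*346 = 3460/51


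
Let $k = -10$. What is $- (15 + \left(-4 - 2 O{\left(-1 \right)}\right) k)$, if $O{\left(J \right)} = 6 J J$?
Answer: $-175$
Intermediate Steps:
$O{\left(J \right)} = 6 J^{2}$
$- (15 + \left(-4 - 2 O{\left(-1 \right)}\right) k) = - (15 + \left(-4 - 2 \cdot 6 \left(-1\right)^{2}\right) \left(-10\right)) = - (15 + \left(-4 - 2 \cdot 6 \cdot 1\right) \left(-10\right)) = - (15 + \left(-4 - 12\right) \left(-10\right)) = - (15 - -160) = - (15 + 160) = \left(-1\right) 175 = -175$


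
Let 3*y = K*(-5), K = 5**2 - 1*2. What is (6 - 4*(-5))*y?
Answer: -2990/3 ≈ -996.67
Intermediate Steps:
K = 23 (K = 25 - 2 = 23)
y = -115/3 (y = (23*(-5))/3 = (1/3)*(-115) = -115/3 ≈ -38.333)
(6 - 4*(-5))*y = (6 - 4*(-5))*(-115/3) = (6 + 20)*(-115/3) = 26*(-115/3) = -2990/3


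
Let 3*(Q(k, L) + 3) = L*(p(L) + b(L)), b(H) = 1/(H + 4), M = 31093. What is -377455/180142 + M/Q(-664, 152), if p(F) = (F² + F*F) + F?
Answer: -103077514903883/49506942750914 ≈ -2.0821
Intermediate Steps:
b(H) = 1/(4 + H)
p(F) = F + 2*F² (p(F) = (F² + F²) + F = 2*F² + F = F + 2*F²)
Q(k, L) = -3 + L*(1/(4 + L) + L*(1 + 2*L))/3 (Q(k, L) = -3 + (L*(L*(1 + 2*L) + 1/(4 + L)))/3 = -3 + (L*(1/(4 + L) + L*(1 + 2*L)))/3 = -3 + L*(1/(4 + L) + L*(1 + 2*L))/3)
-377455/180142 + M/Q(-664, 152) = -377455/180142 + 31093/(((152 + (-9 + 152²*(1 + 2*152))*(4 + 152))/(3*(4 + 152)))) = -377455*1/180142 + 31093/(((⅓)*(152 + (-9 + 23104*(1 + 304))*156)/156)) = -377455/180142 + 31093/(((⅓)*(1/156)*(152 + (-9 + 23104*305)*156))) = -377455/180142 + 31093/(((⅓)*(1/156)*(152 + (-9 + 7046720)*156))) = -377455/180142 + 31093/(((⅓)*(1/156)*(152 + 7046711*156))) = -377455/180142 + 31093/(((⅓)*(1/156)*(152 + 1099286916))) = -377455/180142 + 31093/(((⅓)*(1/156)*1099287068)) = -377455/180142 + 31093/(274821767/117) = -377455/180142 + 31093*(117/274821767) = -377455/180142 + 3637881/274821767 = -103077514903883/49506942750914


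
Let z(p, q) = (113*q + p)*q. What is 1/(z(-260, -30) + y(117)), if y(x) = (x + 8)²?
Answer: 1/125125 ≈ 7.9920e-6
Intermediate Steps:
y(x) = (8 + x)²
z(p, q) = q*(p + 113*q) (z(p, q) = (p + 113*q)*q = q*(p + 113*q))
1/(z(-260, -30) + y(117)) = 1/(-30*(-260 + 113*(-30)) + (8 + 117)²) = 1/(-30*(-260 - 3390) + 125²) = 1/(-30*(-3650) + 15625) = 1/(109500 + 15625) = 1/125125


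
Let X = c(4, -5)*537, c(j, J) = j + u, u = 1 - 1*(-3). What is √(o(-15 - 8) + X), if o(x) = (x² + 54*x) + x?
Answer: 2*√890 ≈ 59.666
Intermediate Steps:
u = 4 (u = 1 + 3 = 4)
c(j, J) = 4 + j (c(j, J) = j + 4 = 4 + j)
o(x) = x² + 55*x
X = 4296 (X = (4 + 4)*537 = 8*537 = 4296)
√(o(-15 - 8) + X) = √((-15 - 8)*(55 + (-15 - 8)) + 4296) = √(-23*(55 - 23) + 4296) = √(-23*32 + 4296) = √(-736 + 4296) = √3560 = 2*√890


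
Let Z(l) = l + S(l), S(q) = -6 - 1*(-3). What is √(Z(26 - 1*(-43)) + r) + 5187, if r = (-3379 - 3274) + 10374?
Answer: 5187 + √3787 ≈ 5248.5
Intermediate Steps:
r = 3721 (r = -6653 + 10374 = 3721)
S(q) = -3 (S(q) = -6 + 3 = -3)
Z(l) = -3 + l (Z(l) = l - 3 = -3 + l)
√(Z(26 - 1*(-43)) + r) + 5187 = √((-3 + (26 - 1*(-43))) + 3721) + 5187 = √((-3 + (26 + 43)) + 3721) + 5187 = √((-3 + 69) + 3721) + 5187 = √(66 + 3721) + 5187 = √3787 + 5187 = 5187 + √3787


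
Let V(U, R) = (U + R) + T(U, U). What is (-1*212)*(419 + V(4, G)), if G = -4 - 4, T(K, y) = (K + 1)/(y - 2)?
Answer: -88510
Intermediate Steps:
T(K, y) = (1 + K)/(-2 + y)
G = -8
V(U, R) = R + U + (1 + U)/(-2 + U) (V(U, R) = (U + R) + (1 + U)/(-2 + U) = (R + U) + (1 + U)/(-2 + U) = R + U + (1 + U)/(-2 + U))
(-1*212)*(419 + V(4, G)) = (-1*212)*(419 + (1 + 4 + (-2 + 4)*(-8 + 4))/(-2 + 4)) = -212*(419 + (1 + 4 + 2*(-4))/2) = -212*(419 + (1 + 4 - 8)/2) = -212*(419 + (½)*(-3)) = -212*(419 - 3/2) = -212*835/2 = -88510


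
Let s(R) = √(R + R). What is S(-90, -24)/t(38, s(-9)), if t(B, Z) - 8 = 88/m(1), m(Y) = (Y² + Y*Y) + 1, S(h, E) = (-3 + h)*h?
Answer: 12555/56 ≈ 224.20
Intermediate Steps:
S(h, E) = h*(-3 + h)
s(R) = √2*√R (s(R) = √(2*R) = √2*√R)
m(Y) = 1 + 2*Y² (m(Y) = (Y² + Y²) + 1 = 2*Y² + 1 = 1 + 2*Y²)
t(B, Z) = 112/3 (t(B, Z) = 8 + 88/(1 + 2*1²) = 8 + 88/(1 + 2*1) = 8 + 88/(1 + 2) = 8 + 88/3 = 112/3)
S(-90, -24)/t(38, s(-9)) = (-90*(-3 - 90))/(112/3) = -90*(-93)*(3/112) = 8370*(3/112) = 12555/56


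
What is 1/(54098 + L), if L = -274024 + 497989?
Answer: 1/278063 ≈ 3.5963e-6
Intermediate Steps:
L = 223965
1/(54098 + L) = 1/(54098 + 223965) = 1/278063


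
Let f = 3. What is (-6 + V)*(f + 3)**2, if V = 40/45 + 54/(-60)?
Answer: -1082/5 ≈ -216.40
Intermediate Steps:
V = -1/90 (V = 40*(1/45) + 54*(-1/60) = 8/9 - 9/10 = -1/90 ≈ -0.011111)
(-6 + V)*(f + 3)**2 = (-6 - 1/90)*(3 + 3)**2 = -541/90*6**2 = -541/90*36 = -1082/5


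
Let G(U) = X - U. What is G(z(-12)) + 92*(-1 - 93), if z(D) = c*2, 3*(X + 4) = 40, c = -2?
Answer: -25904/3 ≈ -8634.7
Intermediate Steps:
X = 28/3 (X = -4 + (⅓)*40 = -4 + 40/3 = 28/3 ≈ 9.3333)
z(D) = -4 (z(D) = -2*2 = -4)
G(U) = 28/3 - U
G(z(-12)) + 92*(-1 - 93) = (28/3 - 1*(-4)) + 92*(-1 - 93) = (28/3 + 4) + 92*(-94) = 40/3 - 8648 = -25904/3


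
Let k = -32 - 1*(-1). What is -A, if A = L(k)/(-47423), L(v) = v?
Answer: -31/47423 ≈ -0.00065369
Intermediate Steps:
k = -31 (k = -32 + 1 = -31)
A = 31/47423 (A = -31/(-47423) = -31*(-1/47423) = 31/47423 ≈ 0.00065369)
-A = -1*31/47423 = -31/47423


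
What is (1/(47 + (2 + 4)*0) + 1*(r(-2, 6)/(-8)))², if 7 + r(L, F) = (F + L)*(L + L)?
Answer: 1185921/141376 ≈ 8.3884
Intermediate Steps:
r(L, F) = -7 + 2*L*(F + L) (r(L, F) = -7 + (F + L)*(L + L) = -7 + (F + L)*(2*L) = -7 + 2*L*(F + L))
(1/(47 + (2 + 4)*0) + 1*(r(-2, 6)/(-8)))² = (1/(47 + (2 + 4)*0) + 1*((-7 + 2*(-2)² + 2*6*(-2))/(-8)))² = (1/(47 + 6*0) + 1*((-7 + 2*4 - 24)*(-⅛)))² = (1/(47 + 0) + 1*((-7 + 8 - 24)*(-⅛)))² = (1/47 + 1*(-23*(-⅛)))² = (1/47 + 1*(23/8))² = (1/47 + 23/8)² = (1089/376)² = 1185921/141376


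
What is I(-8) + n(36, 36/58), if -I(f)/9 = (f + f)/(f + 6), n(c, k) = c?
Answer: -36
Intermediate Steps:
I(f) = -18*f/(6 + f) (I(f) = -9*(f + f)/(f + 6) = -9*2*f/(6 + f) = -18*f/(6 + f))
I(-8) + n(36, 36/58) = -18*(-8)/(6 - 8) + 36 = -18*(-8)/(-2) + 36 = -18*(-8)*(-1/2) + 36 = -72 + 36 = -36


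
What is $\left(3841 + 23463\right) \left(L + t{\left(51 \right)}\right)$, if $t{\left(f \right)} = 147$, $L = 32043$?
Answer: $878915760$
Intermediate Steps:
$\left(3841 + 23463\right) \left(L + t{\left(51 \right)}\right) = \left(3841 + 23463\right) \left(32043 + 147\right) = 27304 \cdot 32190 = 878915760$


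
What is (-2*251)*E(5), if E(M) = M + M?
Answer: -5020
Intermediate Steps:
E(M) = 2*M
(-2*251)*E(5) = (-2*251)*(2*5) = -502*10 = -5020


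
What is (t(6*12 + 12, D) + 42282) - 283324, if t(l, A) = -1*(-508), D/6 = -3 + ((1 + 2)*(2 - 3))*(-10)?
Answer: -240534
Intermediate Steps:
D = 162 (D = 6*(-3 + ((1 + 2)*(2 - 3))*(-10)) = 6*(-3 + (3*(-1))*(-10)) = 6*(-3 - 3*(-10)) = 6*(-3 + 30) = 6*27 = 162)
t(l, A) = 508
(t(6*12 + 12, D) + 42282) - 283324 = (508 + 42282) - 283324 = 42790 - 283324 = -240534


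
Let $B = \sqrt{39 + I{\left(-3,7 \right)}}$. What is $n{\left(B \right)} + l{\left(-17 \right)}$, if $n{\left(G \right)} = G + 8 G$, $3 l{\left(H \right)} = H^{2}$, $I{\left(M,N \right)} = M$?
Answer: $\frac{451}{3} \approx 150.33$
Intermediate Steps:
$l{\left(H \right)} = \frac{H^{2}}{3}$
$B = 6$ ($B = \sqrt{39 - 3} = \sqrt{36} = 6$)
$n{\left(G \right)} = 9 G$
$n{\left(B \right)} + l{\left(-17 \right)} = 9 \cdot 6 + \frac{\left(-17\right)^{2}}{3} = 54 + \frac{1}{3} \cdot 289 = 54 + \frac{289}{3} = \frac{451}{3}$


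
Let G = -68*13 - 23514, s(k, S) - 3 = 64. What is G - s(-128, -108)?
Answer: -24465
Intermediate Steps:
s(k, S) = 67 (s(k, S) = 3 + 64 = 67)
G = -24398 (G = -884 - 23514 = -24398)
G - s(-128, -108) = -24398 - 1*67 = -24398 - 67 = -24465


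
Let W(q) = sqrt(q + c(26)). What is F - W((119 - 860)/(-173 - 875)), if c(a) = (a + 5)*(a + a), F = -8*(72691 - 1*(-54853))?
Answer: -1020352 - sqrt(442810654)/524 ≈ -1.0204e+6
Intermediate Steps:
F = -1020352 (F = -8*(72691 + 54853) = -8*127544 = -1020352)
c(a) = 2*a*(5 + a) (c(a) = (5 + a)*(2*a) = 2*a*(5 + a))
W(q) = sqrt(1612 + q) (W(q) = sqrt(q + 2*26*(5 + 26)) = sqrt(q + 2*26*31) = sqrt(q + 1612) = sqrt(1612 + q))
F - W((119 - 860)/(-173 - 875)) = -1020352 - sqrt(1612 + (119 - 860)/(-173 - 875)) = -1020352 - sqrt(1612 - 741/(-1048)) = -1020352 - sqrt(1612 - 741*(-1/1048)) = -1020352 - sqrt(1612 + 741/1048) = -1020352 - sqrt(1690117/1048) = -1020352 - sqrt(442810654)/524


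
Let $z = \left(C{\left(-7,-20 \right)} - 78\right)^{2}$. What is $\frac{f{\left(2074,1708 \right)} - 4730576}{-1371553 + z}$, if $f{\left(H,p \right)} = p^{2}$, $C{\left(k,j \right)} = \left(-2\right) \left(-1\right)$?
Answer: $\frac{1813312}{1365777} \approx 1.3277$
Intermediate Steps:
$C{\left(k,j \right)} = 2$
$z = 5776$ ($z = \left(2 - 78\right)^{2} = \left(-76\right)^{2} = 5776$)
$\frac{f{\left(2074,1708 \right)} - 4730576}{-1371553 + z} = \frac{1708^{2} - 4730576}{-1371553 + 5776} = \frac{2917264 - 4730576}{-1365777} = \left(-1813312\right) \left(- \frac{1}{1365777}\right) = \frac{1813312}{1365777}$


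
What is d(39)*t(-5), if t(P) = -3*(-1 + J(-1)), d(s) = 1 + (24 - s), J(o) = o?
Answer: -84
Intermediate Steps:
d(s) = 25 - s
t(P) = 6 (t(P) = -3*(-1 - 1) = -3*(-2) = 6)
d(39)*t(-5) = (25 - 1*39)*6 = (25 - 39)*6 = -14*6 = -84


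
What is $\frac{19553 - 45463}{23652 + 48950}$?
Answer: $- \frac{12955}{36301} \approx -0.35688$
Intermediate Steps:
$\frac{19553 - 45463}{23652 + 48950} = - \frac{25910}{72602} = \left(-25910\right) \frac{1}{72602} = - \frac{12955}{36301}$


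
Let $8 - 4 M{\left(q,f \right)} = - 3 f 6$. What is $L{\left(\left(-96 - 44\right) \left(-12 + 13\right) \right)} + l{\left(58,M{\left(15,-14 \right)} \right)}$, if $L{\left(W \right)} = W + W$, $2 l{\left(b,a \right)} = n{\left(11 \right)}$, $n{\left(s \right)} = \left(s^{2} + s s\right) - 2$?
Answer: $-160$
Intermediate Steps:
$M{\left(q,f \right)} = 2 + \frac{9 f}{2}$ ($M{\left(q,f \right)} = 2 - \frac{- 3 f 6}{4} = 2 - \frac{\left(-18\right) f}{4} = 2 + \frac{9 f}{2}$)
$n{\left(s \right)} = -2 + 2 s^{2}$ ($n{\left(s \right)} = \left(s^{2} + s^{2}\right) - 2 = 2 s^{2} - 2 = -2 + 2 s^{2}$)
$l{\left(b,a \right)} = 120$ ($l{\left(b,a \right)} = \frac{-2 + 2 \cdot 11^{2}}{2} = \frac{-2 + 2 \cdot 121}{2} = \frac{-2 + 242}{2} = \frac{1}{2} \cdot 240 = 120$)
$L{\left(W \right)} = 2 W$
$L{\left(\left(-96 - 44\right) \left(-12 + 13\right) \right)} + l{\left(58,M{\left(15,-14 \right)} \right)} = 2 \left(-96 - 44\right) \left(-12 + 13\right) + 120 = 2 \left(\left(-140\right) 1\right) + 120 = 2 \left(-140\right) + 120 = -280 + 120 = -160$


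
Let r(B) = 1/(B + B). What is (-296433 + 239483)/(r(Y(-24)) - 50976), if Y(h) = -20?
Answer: 2278000/2039041 ≈ 1.1172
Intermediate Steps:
r(B) = 1/(2*B)
(-296433 + 239483)/(r(Y(-24)) - 50976) = (-296433 + 239483)/((1/2)/(-20) - 50976) = -56950/((1/2)*(-1/20) - 50976) = -56950/(-1/40 - 50976) = -56950/(-2039041/40) = -56950*(-40/2039041) = 2278000/2039041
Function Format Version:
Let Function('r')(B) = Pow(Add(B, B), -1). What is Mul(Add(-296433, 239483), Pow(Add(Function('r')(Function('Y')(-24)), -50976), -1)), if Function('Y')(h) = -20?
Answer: Rational(2278000, 2039041) ≈ 1.1172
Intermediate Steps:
Function('r')(B) = Mul(Rational(1, 2), Pow(B, -1)) (Function('r')(B) = Pow(Mul(2, B), -1) = Mul(Rational(1, 2), Pow(B, -1)))
Mul(Add(-296433, 239483), Pow(Add(Function('r')(Function('Y')(-24)), -50976), -1)) = Mul(Add(-296433, 239483), Pow(Add(Mul(Rational(1, 2), Pow(-20, -1)), -50976), -1)) = Mul(-56950, Pow(Add(Mul(Rational(1, 2), Rational(-1, 20)), -50976), -1)) = Mul(-56950, Pow(Add(Rational(-1, 40), -50976), -1)) = Mul(-56950, Pow(Rational(-2039041, 40), -1)) = Mul(-56950, Rational(-40, 2039041)) = Rational(2278000, 2039041)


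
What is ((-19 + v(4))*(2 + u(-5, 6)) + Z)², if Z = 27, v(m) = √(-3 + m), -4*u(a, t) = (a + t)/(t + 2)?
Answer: 18225/256 ≈ 71.191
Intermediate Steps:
u(a, t) = -(a + t)/(4*(2 + t)) (u(a, t) = -(a + t)/(4*(t + 2)) = -(a + t)/(4*(2 + t)))
((-19 + v(4))*(2 + u(-5, 6)) + Z)² = ((-19 + √(-3 + 4))*(2 + (-1*(-5) - 1*6)/(4*(2 + 6))) + 27)² = ((-19 + √1)*(2 + (¼)*(5 - 6)/8) + 27)² = ((-19 + 1)*(2 + (¼)*(⅛)*(-1)) + 27)² = (-18*(2 - 1/32) + 27)² = (-18*63/32 + 27)² = (-567/16 + 27)² = (-135/16)² = 18225/256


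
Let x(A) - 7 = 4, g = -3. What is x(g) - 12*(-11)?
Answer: 143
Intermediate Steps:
x(A) = 11 (x(A) = 7 + 4 = 11)
x(g) - 12*(-11) = 11 - 12*(-11) = 11 + 132 = 143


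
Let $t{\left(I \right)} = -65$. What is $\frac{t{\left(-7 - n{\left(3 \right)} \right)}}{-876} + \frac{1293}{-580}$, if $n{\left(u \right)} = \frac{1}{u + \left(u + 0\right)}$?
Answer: $- \frac{136871}{63510} \approx -2.1551$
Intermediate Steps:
$n{\left(u \right)} = \frac{1}{2 u}$ ($n{\left(u \right)} = \frac{1}{u + u} = \frac{1}{2 u}$)
$\frac{t{\left(-7 - n{\left(3 \right)} \right)}}{-876} + \frac{1293}{-580} = - \frac{65}{-876} + \frac{1293}{-580} = \left(-65\right) \left(- \frac{1}{876}\right) + 1293 \left(- \frac{1}{580}\right) = \frac{65}{876} - \frac{1293}{580} = - \frac{136871}{63510}$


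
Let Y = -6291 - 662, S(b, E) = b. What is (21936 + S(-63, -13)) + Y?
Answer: 14920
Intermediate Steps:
Y = -6953
(21936 + S(-63, -13)) + Y = (21936 - 63) - 6953 = 21873 - 6953 = 14920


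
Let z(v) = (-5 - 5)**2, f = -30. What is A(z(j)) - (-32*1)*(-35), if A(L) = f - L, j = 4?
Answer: -1250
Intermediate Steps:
z(v) = 100 (z(v) = (-10)**2 = 100)
A(L) = -30 - L
A(z(j)) - (-32*1)*(-35) = (-30 - 1*100) - (-32*1)*(-35) = (-30 - 100) - (-32)*(-35) = -130 - 1*1120 = -130 - 1120 = -1250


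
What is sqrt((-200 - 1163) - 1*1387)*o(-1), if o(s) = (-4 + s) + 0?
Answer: -25*I*sqrt(110) ≈ -262.2*I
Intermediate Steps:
o(s) = -4 + s
sqrt((-200 - 1163) - 1*1387)*o(-1) = sqrt((-200 - 1163) - 1*1387)*(-4 - 1) = sqrt(-1363 - 1387)*(-5) = sqrt(-2750)*(-5) = (5*I*sqrt(110))*(-5) = -25*I*sqrt(110)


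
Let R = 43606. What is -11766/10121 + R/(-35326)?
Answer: -428491021/178767223 ≈ -2.3969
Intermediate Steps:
-11766/10121 + R/(-35326) = -11766/10121 + 43606/(-35326) = -11766*1/10121 + 43606*(-1/35326) = -11766/10121 - 21803/17663 = -428491021/178767223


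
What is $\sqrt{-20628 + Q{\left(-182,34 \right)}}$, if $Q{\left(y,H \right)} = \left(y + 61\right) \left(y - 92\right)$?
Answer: $\sqrt{12526} \approx 111.92$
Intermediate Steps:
$Q{\left(y,H \right)} = \left(-92 + y\right) \left(61 + y\right)$ ($Q{\left(y,H \right)} = \left(61 + y\right) \left(-92 + y\right) = \left(-92 + y\right) \left(61 + y\right)$)
$\sqrt{-20628 + Q{\left(-182,34 \right)}} = \sqrt{-20628 - \left(-30 - 33124\right)} = \sqrt{-20628 + \left(-5612 + 33124 + 5642\right)} = \sqrt{-20628 + 33154} = \sqrt{12526}$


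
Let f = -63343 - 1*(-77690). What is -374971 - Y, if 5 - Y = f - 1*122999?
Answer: -483628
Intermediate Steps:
f = 14347 (f = -63343 + 77690 = 14347)
Y = 108657 (Y = 5 - (14347 - 1*122999) = 5 - (14347 - 122999) = 5 - 1*(-108652) = 5 + 108652 = 108657)
-374971 - Y = -374971 - 1*108657 = -374971 - 108657 = -483628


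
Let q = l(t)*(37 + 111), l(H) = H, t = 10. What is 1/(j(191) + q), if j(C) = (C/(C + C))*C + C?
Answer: 2/3533 ≈ 0.00056609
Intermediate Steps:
q = 1480 (q = 10*(37 + 111) = 10*148 = 1480)
j(C) = 3*C/2 (j(C) = (C/((2*C)))*C + C = ((1/(2*C))*C)*C + C = C/2 + C = 3*C/2)
1/(j(191) + q) = 1/((3/2)*191 + 1480) = 1/(573/2 + 1480) = 1/(3533/2) = 2/3533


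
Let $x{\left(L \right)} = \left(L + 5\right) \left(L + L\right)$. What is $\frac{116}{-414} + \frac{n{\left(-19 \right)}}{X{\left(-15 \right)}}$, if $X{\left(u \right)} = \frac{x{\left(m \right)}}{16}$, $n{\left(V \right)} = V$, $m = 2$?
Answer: $- \frac{16138}{1449} \approx -11.137$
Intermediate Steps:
$x{\left(L \right)} = 2 L \left(5 + L\right)$ ($x{\left(L \right)} = \left(5 + L\right) 2 L = 2 L \left(5 + L\right)$)
$X{\left(u \right)} = \frac{7}{4}$ ($X{\left(u \right)} = \frac{2 \cdot 2 \left(5 + 2\right)}{16} = 2 \cdot 2 \cdot 7 \cdot \frac{1}{16} = 28 \cdot \frac{1}{16} = \frac{7}{4}$)
$\frac{116}{-414} + \frac{n{\left(-19 \right)}}{X{\left(-15 \right)}} = \frac{116}{-414} - \frac{19}{\frac{7}{4}} = 116 \left(- \frac{1}{414}\right) - \frac{76}{7} = - \frac{58}{207} - \frac{76}{7} = - \frac{16138}{1449}$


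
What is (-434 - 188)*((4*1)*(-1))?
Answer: 2488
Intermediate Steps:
(-434 - 188)*((4*1)*(-1)) = -2488*(-1) = -622*(-4) = 2488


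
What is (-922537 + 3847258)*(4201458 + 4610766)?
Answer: 25773296589504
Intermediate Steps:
(-922537 + 3847258)*(4201458 + 4610766) = 2924721*8812224 = 25773296589504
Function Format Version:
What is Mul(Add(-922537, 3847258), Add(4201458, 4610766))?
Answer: 25773296589504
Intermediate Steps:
Mul(Add(-922537, 3847258), Add(4201458, 4610766)) = Mul(2924721, 8812224) = 25773296589504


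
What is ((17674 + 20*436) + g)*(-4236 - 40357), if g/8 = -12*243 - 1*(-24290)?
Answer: -8802033898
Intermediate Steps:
g = 170992 (g = 8*(-12*243 - 1*(-24290)) = 8*(-2916 + 24290) = 8*21374 = 170992)
((17674 + 20*436) + g)*(-4236 - 40357) = ((17674 + 20*436) + 170992)*(-4236 - 40357) = ((17674 + 8720) + 170992)*(-44593) = (26394 + 170992)*(-44593) = 197386*(-44593) = -8802033898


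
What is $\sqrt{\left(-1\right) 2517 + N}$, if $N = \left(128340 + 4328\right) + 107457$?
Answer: $2 \sqrt{59402} \approx 487.45$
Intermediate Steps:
$N = 240125$ ($N = 132668 + 107457 = 240125$)
$\sqrt{\left(-1\right) 2517 + N} = \sqrt{\left(-1\right) 2517 + 240125} = \sqrt{-2517 + 240125} = \sqrt{237608} = 2 \sqrt{59402}$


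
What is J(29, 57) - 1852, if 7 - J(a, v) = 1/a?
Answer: -53506/29 ≈ -1845.0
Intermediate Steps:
J(a, v) = 7 - 1/a
J(29, 57) - 1852 = (7 - 1/29) - 1852 = 202/29 - 1852 = -53506/29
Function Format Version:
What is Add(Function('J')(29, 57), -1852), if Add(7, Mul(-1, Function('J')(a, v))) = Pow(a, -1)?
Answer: Rational(-53506, 29) ≈ -1845.0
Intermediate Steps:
Function('J')(a, v) = Add(7, Mul(-1, Pow(a, -1)))
Add(Function('J')(29, 57), -1852) = Add(Add(7, Mul(-1, Pow(29, -1))), -1852) = Add(Add(7, Mul(-1, Rational(1, 29))), -1852) = Add(Add(7, Rational(-1, 29)), -1852) = Add(Rational(202, 29), -1852) = Rational(-53506, 29)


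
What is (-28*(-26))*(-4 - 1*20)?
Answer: -17472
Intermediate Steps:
(-28*(-26))*(-4 - 1*20) = 728*(-4 - 20) = 728*(-24) = -17472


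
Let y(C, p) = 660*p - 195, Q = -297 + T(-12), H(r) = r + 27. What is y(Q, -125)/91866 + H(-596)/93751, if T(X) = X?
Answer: -2601670233/2870843122 ≈ -0.90624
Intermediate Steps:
H(r) = 27 + r
Q = -309 (Q = -297 - 12 = -309)
y(C, p) = -195 + 660*p
y(Q, -125)/91866 + H(-596)/93751 = (-195 + 660*(-125))/91866 + (27 - 596)/93751 = (-195 - 82500)*(1/91866) - 569*1/93751 = -82695*1/91866 - 569/93751 = -27565/30622 - 569/93751 = -2601670233/2870843122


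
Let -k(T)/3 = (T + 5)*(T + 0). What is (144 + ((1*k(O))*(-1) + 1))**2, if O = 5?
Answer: 87025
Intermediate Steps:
k(T) = -3*T*(5 + T) (k(T) = -3*(T + 5)*(T + 0) = -3*(5 + T)*T = -3*T*(5 + T))
(144 + ((1*k(O))*(-1) + 1))**2 = (144 + ((1*(-3*5*(5 + 5)))*(-1) + 1))**2 = (144 + ((1*(-3*5*10))*(-1) + 1))**2 = (144 + ((1*(-150))*(-1) + 1))**2 = (144 + (-150*(-1) + 1))**2 = (144 + (150 + 1))**2 = (144 + 151)**2 = 295**2 = 87025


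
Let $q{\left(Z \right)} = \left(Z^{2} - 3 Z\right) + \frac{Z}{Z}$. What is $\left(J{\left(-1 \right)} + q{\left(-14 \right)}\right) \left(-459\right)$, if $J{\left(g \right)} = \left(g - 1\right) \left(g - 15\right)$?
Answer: $-124389$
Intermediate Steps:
$J{\left(g \right)} = \left(-1 + g\right) \left(-15 + g\right)$
$q{\left(Z \right)} = 1 + Z^{2} - 3 Z$ ($q{\left(Z \right)} = \left(Z^{2} - 3 Z\right) + 1 = 1 + Z^{2} - 3 Z$)
$\left(J{\left(-1 \right)} + q{\left(-14 \right)}\right) \left(-459\right) = \left(\left(15 + \left(-1\right)^{2} - -16\right) + \left(1 + \left(-14\right)^{2} - -42\right)\right) \left(-459\right) = \left(\left(15 + 1 + 16\right) + \left(1 + 196 + 42\right)\right) \left(-459\right) = \left(32 + 239\right) \left(-459\right) = 271 \left(-459\right) = -124389$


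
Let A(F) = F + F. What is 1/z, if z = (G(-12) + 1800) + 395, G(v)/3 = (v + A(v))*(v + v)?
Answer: 1/4787 ≈ 0.00020890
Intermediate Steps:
A(F) = 2*F
G(v) = 18*v² (G(v) = 3*((v + 2*v)*(v + v)) = 3*((3*v)*(2*v)) = 3*(6*v²) = 18*v²)
z = 4787 (z = (18*(-12)² + 1800) + 395 = (18*144 + 1800) + 395 = (2592 + 1800) + 395 = 4392 + 395 = 4787)
1/z = 1/4787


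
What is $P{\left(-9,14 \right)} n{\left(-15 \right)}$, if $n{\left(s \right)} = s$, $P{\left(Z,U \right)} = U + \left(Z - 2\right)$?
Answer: $-45$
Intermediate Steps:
$P{\left(Z,U \right)} = -2 + U + Z$ ($P{\left(Z,U \right)} = U + \left(-2 + Z\right) = -2 + U + Z$)
$P{\left(-9,14 \right)} n{\left(-15 \right)} = \left(-2 + 14 - 9\right) \left(-15\right) = 3 \left(-15\right) = -45$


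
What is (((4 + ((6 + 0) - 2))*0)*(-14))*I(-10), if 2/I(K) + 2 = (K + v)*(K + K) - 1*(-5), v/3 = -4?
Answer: 0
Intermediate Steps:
v = -12 (v = 3*(-4) = -12)
I(K) = 2/(3 + 2*K*(-12 + K)) (I(K) = 2/(-2 + ((K - 12)*(K + K) - 1*(-5))) = 2/(-2 + ((-12 + K)*(2*K) + 5)) = 2/(-2 + (2*K*(-12 + K) + 5)) = 2/(-2 + (5 + 2*K*(-12 + K))) = 2/(3 + 2*K*(-12 + K)))
(((4 + ((6 + 0) - 2))*0)*(-14))*I(-10) = (((4 + ((6 + 0) - 2))*0)*(-14))*(2/(3 - 24*(-10) + 2*(-10)²)) = (((4 + (6 - 2))*0)*(-14))*(2/(3 + 240 + 2*100)) = (((4 + 4)*0)*(-14))*(2/(3 + 240 + 200)) = ((8*0)*(-14))*(2/443) = (0*(-14))*(2*(1/443)) = 0*(2/443) = 0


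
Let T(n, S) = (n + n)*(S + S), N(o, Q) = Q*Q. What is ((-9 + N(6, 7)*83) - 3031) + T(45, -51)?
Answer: -8153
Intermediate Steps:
N(o, Q) = Q²
T(n, S) = 4*S*n (T(n, S) = (2*n)*(2*S) = 4*S*n)
((-9 + N(6, 7)*83) - 3031) + T(45, -51) = ((-9 + 7²*83) - 3031) + 4*(-51)*45 = ((-9 + 49*83) - 3031) - 9180 = ((-9 + 4067) - 3031) - 9180 = (4058 - 3031) - 9180 = 1027 - 9180 = -8153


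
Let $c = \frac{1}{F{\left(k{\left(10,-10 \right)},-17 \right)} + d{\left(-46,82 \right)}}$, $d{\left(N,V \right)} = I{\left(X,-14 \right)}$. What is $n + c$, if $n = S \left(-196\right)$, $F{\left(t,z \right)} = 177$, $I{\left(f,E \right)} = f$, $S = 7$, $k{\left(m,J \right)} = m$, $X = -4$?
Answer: $- \frac{237355}{173} \approx -1372.0$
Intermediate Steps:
$d{\left(N,V \right)} = -4$
$n = -1372$ ($n = 7 \left(-196\right) = -1372$)
$c = \frac{1}{173}$ ($c = \frac{1}{177 - 4} = \frac{1}{173} \approx 0.0057803$)
$n + c = -1372 + \frac{1}{173} = - \frac{237355}{173}$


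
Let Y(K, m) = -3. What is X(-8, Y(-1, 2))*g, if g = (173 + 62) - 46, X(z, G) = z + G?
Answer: -2079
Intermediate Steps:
X(z, G) = G + z
g = 189 (g = 235 - 46 = 189)
X(-8, Y(-1, 2))*g = (-3 - 8)*189 = -11*189 = -2079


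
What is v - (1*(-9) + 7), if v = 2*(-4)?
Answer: -6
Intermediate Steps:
v = -8
v - (1*(-9) + 7) = -8 - (1*(-9) + 7) = -8 - (-9 + 7) = -8 - 1*(-2) = -8 + 2 = -6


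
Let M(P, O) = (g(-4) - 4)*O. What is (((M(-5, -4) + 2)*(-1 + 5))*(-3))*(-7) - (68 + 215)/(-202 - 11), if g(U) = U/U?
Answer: 250771/213 ≈ 1177.3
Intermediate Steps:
g(U) = 1
M(P, O) = -3*O (M(P, O) = (1 - 4)*O = -3*O)
(((M(-5, -4) + 2)*(-1 + 5))*(-3))*(-7) - (68 + 215)/(-202 - 11) = (((-3*(-4) + 2)*(-1 + 5))*(-3))*(-7) - (68 + 215)/(-202 - 11) = (((12 + 2)*4)*(-3))*(-7) - 283/(-213) = ((14*4)*(-3))*(-7) - 283*(-1)/213 = (56*(-3))*(-7) - 1*(-283/213) = -168*(-7) + 283/213 = 1176 + 283/213 = 250771/213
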